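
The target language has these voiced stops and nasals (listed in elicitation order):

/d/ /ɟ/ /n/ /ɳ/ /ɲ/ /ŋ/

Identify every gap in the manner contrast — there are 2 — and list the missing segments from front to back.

alveolar: oral stop /d/, nasal /n/.
retroflex: oral stop —, nasal /ɳ/.
palatal: oral stop /ɟ/, nasal /ɲ/.
velar: oral stop —, nasal /ŋ/.
Gaps, from front to back: retroflex lacks oral stop (/ɖ/); velar lacks oral stop (/ɡ/).

/ɖ/, /ɡ/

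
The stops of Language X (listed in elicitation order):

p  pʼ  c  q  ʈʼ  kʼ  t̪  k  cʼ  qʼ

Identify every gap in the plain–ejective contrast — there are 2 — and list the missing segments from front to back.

bilabial: plain /p/, ejective /pʼ/.
dental: plain /t̪/, ejective —.
retroflex: plain —, ejective /ʈʼ/.
palatal: plain /c/, ejective /cʼ/.
velar: plain /k/, ejective /kʼ/.
uvular: plain /q/, ejective /qʼ/.
Gaps, from front to back: dental lacks ejective (/t̪ʼ/); retroflex lacks plain (/ʈ/).

/t̪ʼ/, /ʈ/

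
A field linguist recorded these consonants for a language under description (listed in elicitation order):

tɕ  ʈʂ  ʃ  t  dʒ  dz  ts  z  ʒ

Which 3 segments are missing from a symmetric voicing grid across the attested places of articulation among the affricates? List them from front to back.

/tʃ/, /ɖʐ/, /dʑ/

alveolar: voiceless /ts/, voiced /dz/.
postalveolar: voiceless —, voiced /dʒ/.
retroflex: voiceless /ʈʂ/, voiced —.
alveolo-palatal: voiceless /tɕ/, voiced —.
Gaps, from front to back: postalveolar lacks voiceless (/tʃ/); retroflex lacks voiced (/ɖʐ/); alveolo-palatal lacks voiced (/dʑ/).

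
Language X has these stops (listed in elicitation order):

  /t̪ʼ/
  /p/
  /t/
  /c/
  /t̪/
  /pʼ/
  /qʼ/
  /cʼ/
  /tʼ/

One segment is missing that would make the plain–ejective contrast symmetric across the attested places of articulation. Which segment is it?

/q/

Plain: /p/ (bilabial), /t̪/ (dental), /t/ (alveolar), /c/ (palatal).
Ejective: /pʼ/ (bilabial), /t̪ʼ/ (dental), /tʼ/ (alveolar), /cʼ/ (palatal), /qʼ/ (uvular).
The uvular row has no plain member, so the gap is the plain uvular stop /q/.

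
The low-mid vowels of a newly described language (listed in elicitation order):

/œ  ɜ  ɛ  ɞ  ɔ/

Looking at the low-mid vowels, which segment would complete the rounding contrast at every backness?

front: unrounded /ɛ/, rounded /œ/.
central: unrounded /ɜ/, rounded /ɞ/.
back: unrounded —, rounded /ɔ/.
The back row has no unrounded member, so the gap is the back unrounded vowel /ʌ/.

/ʌ/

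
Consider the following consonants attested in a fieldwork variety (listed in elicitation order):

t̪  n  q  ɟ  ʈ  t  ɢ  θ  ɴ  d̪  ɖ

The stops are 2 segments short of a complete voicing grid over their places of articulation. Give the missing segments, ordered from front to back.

/d/, /c/

place of articulation  voiceless  voiced  
dental            t̪        d̪      
alveolar          t         —       
retroflex         ʈ         ɖ       
palatal           —         ɟ       
uvular            q         ɢ       
Gaps, from front to back: alveolar lacks voiced (/d/); palatal lacks voiceless (/c/).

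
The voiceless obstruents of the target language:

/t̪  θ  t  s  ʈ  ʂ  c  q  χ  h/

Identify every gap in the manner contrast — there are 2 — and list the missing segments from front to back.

Stop: /t̪/ (dental), /t/ (alveolar), /ʈ/ (retroflex), /c/ (palatal), /q/ (uvular).
Fricative: /θ/ (dental), /s/ (alveolar), /ʂ/ (retroflex), /χ/ (uvular), /h/ (glottal).
Gaps, from front to back: palatal lacks fricative (/ç/); glottal lacks stop (/ʔ/).

/ç/, /ʔ/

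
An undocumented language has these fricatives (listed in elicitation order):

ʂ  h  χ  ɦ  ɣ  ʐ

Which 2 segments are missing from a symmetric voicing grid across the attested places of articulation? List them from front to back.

Voiceless: /ʂ/ (retroflex), /χ/ (uvular), /h/ (glottal).
Voiced: /ʐ/ (retroflex), /ɣ/ (velar), /ɦ/ (glottal).
Gaps, from front to back: velar lacks voiceless (/x/); uvular lacks voiced (/ʁ/).

/x/, /ʁ/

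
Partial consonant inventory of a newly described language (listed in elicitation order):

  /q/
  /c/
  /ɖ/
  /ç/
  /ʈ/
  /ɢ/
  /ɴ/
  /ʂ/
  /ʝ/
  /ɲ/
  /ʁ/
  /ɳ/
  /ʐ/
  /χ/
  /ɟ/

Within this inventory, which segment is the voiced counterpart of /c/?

/c/ is a voiceless palatal stop.
The voiced counterpart is a voiced palatal stop — in this inventory, /ɟ/.

/ɟ/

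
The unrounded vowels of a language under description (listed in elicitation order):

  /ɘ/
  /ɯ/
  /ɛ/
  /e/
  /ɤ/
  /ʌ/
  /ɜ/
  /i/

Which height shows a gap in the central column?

high: front /i/, central —, back /ɯ/.
high-mid: front /e/, central /ɘ/, back /ɤ/.
low-mid: front /ɛ/, central /ɜ/, back /ʌ/.
Every height has a central member except high, where /ɨ/ would be expected.

high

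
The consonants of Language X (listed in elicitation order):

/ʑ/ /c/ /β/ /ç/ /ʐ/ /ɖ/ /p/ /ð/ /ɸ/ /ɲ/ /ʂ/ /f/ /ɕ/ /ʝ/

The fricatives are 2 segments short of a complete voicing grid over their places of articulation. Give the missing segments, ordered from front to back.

/v/, /θ/

Voiceless: /ɸ/ (bilabial), /f/ (labiodental), /ʂ/ (retroflex), /ɕ/ (alveolo-palatal), /ç/ (palatal).
Voiced: /β/ (bilabial), /ð/ (dental), /ʐ/ (retroflex), /ʑ/ (alveolo-palatal), /ʝ/ (palatal).
Gaps, from front to back: labiodental lacks voiced (/v/); dental lacks voiceless (/θ/).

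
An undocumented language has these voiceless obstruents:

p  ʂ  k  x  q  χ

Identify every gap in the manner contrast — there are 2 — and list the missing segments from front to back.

place of articulation  stop      fricative
bilabial          p         —       
retroflex         —         ʂ       
velar             k         x       
uvular            q         χ       
Gaps, from front to back: bilabial lacks fricative (/ɸ/); retroflex lacks stop (/ʈ/).

/ɸ/, /ʈ/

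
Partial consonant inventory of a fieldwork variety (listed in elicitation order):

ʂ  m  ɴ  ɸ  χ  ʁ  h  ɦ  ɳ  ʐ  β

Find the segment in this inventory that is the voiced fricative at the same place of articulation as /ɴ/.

/ɴ/ is an uvular nasal.
The voiced fricative at the same place is a voiced uvular fricative — in this inventory, /ʁ/.

/ʁ/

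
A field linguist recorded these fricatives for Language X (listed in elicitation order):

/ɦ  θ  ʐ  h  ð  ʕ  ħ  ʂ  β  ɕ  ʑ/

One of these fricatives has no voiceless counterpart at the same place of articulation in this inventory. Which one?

/β/

Dental: /θ/ ~ /ð/
Retroflex: /ʂ/ ~ /ʐ/
Alveolo-palatal: /ɕ/ ~ /ʑ/
Pharyngeal: /ħ/ ~ /ʕ/
Glottal: /h/ ~ /ɦ/
Bilabial: only /β/ (voiced); no voiceless partner.
So /β/ is the unpaired segment.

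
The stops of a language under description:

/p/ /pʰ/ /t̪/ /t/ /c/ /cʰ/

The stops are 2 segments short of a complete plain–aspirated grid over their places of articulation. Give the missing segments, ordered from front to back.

/t̪ʰ/, /tʰ/

bilabial: plain /p/, aspirated /pʰ/.
dental: plain /t̪/, aspirated —.
alveolar: plain /t/, aspirated —.
palatal: plain /c/, aspirated /cʰ/.
Gaps, from front to back: dental lacks aspirated (/t̪ʰ/); alveolar lacks aspirated (/tʰ/).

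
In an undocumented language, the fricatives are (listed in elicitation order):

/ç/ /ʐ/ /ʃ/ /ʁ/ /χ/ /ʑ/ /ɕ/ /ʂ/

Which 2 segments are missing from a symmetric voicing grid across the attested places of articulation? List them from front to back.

postalveolar: voiceless /ʃ/, voiced —.
retroflex: voiceless /ʂ/, voiced /ʐ/.
alveolo-palatal: voiceless /ɕ/, voiced /ʑ/.
palatal: voiceless /ç/, voiced —.
uvular: voiceless /χ/, voiced /ʁ/.
Gaps, from front to back: postalveolar lacks voiced (/ʒ/); palatal lacks voiced (/ʝ/).

/ʒ/, /ʝ/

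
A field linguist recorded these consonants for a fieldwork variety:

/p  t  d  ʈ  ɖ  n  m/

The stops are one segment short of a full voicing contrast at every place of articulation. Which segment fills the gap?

bilabial: voiceless /p/, voiced —.
alveolar: voiceless /t/, voiced /d/.
retroflex: voiceless /ʈ/, voiced /ɖ/.
The bilabial row has no voiced member, so the gap is the voiced bilabial stop /b/.

/b/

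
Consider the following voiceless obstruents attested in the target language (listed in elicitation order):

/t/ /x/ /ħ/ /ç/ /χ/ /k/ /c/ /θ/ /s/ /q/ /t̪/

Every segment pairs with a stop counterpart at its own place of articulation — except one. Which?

Dental: /t̪/ ~ /θ/
Alveolar: /t/ ~ /s/
Palatal: /c/ ~ /ç/
Velar: /k/ ~ /x/
Uvular: /q/ ~ /χ/
Pharyngeal: only /ħ/ (fricative); no stop partner.
So /ħ/ is the unpaired segment.

/ħ/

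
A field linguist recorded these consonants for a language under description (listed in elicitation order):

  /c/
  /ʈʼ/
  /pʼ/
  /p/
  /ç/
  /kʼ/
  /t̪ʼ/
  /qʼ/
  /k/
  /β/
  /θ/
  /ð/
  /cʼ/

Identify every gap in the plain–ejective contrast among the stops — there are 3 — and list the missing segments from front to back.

/t̪/, /ʈ/, /q/

bilabial: plain /p/, ejective /pʼ/.
dental: plain —, ejective /t̪ʼ/.
retroflex: plain —, ejective /ʈʼ/.
palatal: plain /c/, ejective /cʼ/.
velar: plain /k/, ejective /kʼ/.
uvular: plain —, ejective /qʼ/.
Gaps, from front to back: dental lacks plain (/t̪/); retroflex lacks plain (/ʈ/); uvular lacks plain (/q/).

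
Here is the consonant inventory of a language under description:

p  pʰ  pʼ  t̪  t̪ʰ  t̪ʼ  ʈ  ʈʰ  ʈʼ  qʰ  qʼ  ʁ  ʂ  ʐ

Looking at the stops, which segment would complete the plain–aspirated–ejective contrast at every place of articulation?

place of articulation  plain     aspirated  ejective
bilabial          p         pʰ        pʼ      
dental            t̪        t̪ʰ       t̪ʼ     
retroflex         ʈ         ʈʰ        ʈʼ      
uvular            —         qʰ        qʼ      
The uvular row has no plain member, so the gap is the plain uvular stop /q/.

/q/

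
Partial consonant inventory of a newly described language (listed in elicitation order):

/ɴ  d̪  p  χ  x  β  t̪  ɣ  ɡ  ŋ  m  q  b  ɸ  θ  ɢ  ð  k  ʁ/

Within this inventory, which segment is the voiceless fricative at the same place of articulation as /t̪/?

/θ/

/t̪/ is a voiceless dental stop.
The voiceless fricative at the same place is a voiceless dental fricative — in this inventory, /θ/.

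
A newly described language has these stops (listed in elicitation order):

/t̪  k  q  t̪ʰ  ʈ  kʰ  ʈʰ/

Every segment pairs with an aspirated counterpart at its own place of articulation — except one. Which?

Dental: /t̪/ ~ /t̪ʰ/
Retroflex: /ʈ/ ~ /ʈʰ/
Velar: /k/ ~ /kʰ/
Uvular: only /q/ (plain); no aspirated partner.
So /q/ is the unpaired segment.

/q/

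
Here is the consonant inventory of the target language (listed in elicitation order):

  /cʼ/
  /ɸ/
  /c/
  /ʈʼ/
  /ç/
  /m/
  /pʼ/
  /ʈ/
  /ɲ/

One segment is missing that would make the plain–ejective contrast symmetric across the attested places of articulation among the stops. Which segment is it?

place of articulation  plain     ejective
bilabial          —         pʼ      
retroflex         ʈ         ʈʼ      
palatal           c         cʼ      
The bilabial row has no plain member, so the gap is the plain bilabial stop /p/.

/p/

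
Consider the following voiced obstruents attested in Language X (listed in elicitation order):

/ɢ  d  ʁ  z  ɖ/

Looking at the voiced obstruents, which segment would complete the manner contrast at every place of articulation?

alveolar: stop /d/, fricative /z/.
retroflex: stop /ɖ/, fricative —.
uvular: stop /ɢ/, fricative /ʁ/.
The retroflex row has no fricative member, so the gap is the retroflex fricative /ʐ/.

/ʐ/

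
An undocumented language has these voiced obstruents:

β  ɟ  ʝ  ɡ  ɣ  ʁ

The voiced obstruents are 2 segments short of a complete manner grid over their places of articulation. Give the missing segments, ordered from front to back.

/b/, /ɢ/

bilabial: stop —, fricative /β/.
palatal: stop /ɟ/, fricative /ʝ/.
velar: stop /ɡ/, fricative /ɣ/.
uvular: stop —, fricative /ʁ/.
Gaps, from front to back: bilabial lacks stop (/b/); uvular lacks stop (/ɢ/).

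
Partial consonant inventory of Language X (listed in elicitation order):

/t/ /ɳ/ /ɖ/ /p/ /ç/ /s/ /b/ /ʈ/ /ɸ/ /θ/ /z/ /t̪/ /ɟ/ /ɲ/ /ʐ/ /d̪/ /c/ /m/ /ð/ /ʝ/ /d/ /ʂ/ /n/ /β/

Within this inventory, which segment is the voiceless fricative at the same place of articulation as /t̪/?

/t̪/ is a voiceless dental stop.
The voiceless fricative at the same place is a voiceless dental fricative — in this inventory, /θ/.

/θ/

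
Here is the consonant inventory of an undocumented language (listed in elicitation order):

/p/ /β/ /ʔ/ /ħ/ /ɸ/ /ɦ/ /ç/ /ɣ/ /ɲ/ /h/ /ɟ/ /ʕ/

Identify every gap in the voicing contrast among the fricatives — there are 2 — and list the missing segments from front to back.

/ʝ/, /x/

place of articulation  voiceless  voiced  
bilabial          ɸ         β       
palatal           ç         —       
velar             —         ɣ       
pharyngeal        ħ         ʕ       
glottal           h         ɦ       
Gaps, from front to back: palatal lacks voiced (/ʝ/); velar lacks voiceless (/x/).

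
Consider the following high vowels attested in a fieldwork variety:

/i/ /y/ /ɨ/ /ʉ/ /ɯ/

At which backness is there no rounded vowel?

backness          unrounded  rounded 
front             i         y       
central           ɨ         ʉ       
back              ɯ         —       
Every backness has a rounded member except back, where /u/ would be expected.

back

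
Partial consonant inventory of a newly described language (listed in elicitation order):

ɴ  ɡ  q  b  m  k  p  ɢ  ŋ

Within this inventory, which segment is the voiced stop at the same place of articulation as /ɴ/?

/ɴ/ is an uvular nasal.
The voiced stop at the same place is a voiced uvular stop — in this inventory, /ɢ/.

/ɢ/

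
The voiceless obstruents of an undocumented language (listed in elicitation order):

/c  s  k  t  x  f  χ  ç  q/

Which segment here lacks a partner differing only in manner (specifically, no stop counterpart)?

/f/

Alveolar: /t/ ~ /s/
Palatal: /c/ ~ /ç/
Velar: /k/ ~ /x/
Uvular: /q/ ~ /χ/
Labiodental: only /f/ (fricative); no stop partner.
So /f/ is the unpaired segment.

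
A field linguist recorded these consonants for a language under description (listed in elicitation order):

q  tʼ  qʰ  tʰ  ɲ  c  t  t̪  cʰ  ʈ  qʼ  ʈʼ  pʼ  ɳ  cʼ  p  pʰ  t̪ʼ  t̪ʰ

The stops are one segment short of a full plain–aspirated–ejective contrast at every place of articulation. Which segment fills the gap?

/ʈʰ/

place of articulation  plain     aspirated  ejective
bilabial          p         pʰ        pʼ      
dental            t̪        t̪ʰ       t̪ʼ     
alveolar          t         tʰ        tʼ      
retroflex         ʈ         —         ʈʼ      
palatal           c         cʰ        cʼ      
uvular            q         qʰ        qʼ      
The retroflex row has no aspirated member, so the gap is the aspirated retroflex stop /ʈʰ/.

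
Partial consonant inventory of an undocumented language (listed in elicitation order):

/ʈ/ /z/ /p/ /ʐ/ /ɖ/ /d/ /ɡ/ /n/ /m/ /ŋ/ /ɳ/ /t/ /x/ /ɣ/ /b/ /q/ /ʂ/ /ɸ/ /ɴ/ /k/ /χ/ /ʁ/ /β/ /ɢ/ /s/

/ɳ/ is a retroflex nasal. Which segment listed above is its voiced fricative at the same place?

/ʐ/

The voiced fricative at the same place is a voiced retroflex fricative — in this inventory, /ʐ/.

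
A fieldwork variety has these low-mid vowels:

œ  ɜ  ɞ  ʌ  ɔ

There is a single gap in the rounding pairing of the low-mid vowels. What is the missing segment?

front: unrounded —, rounded /œ/.
central: unrounded /ɜ/, rounded /ɞ/.
back: unrounded /ʌ/, rounded /ɔ/.
The front row has no unrounded member, so the gap is the front unrounded vowel /ɛ/.

/ɛ/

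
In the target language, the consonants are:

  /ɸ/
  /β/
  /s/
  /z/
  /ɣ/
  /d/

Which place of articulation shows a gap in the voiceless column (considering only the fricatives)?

bilabial: voiceless /ɸ/, voiced /β/.
alveolar: voiceless /s/, voiced /z/.
velar: voiceless —, voiced /ɣ/.
Every place of articulation has a voiceless member except velar, where /x/ would be expected.

velar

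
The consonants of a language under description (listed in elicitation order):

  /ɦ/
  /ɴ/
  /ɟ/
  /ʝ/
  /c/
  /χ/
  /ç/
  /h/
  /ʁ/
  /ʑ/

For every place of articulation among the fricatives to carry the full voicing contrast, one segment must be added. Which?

Voiceless: /ç/ (palatal), /χ/ (uvular), /h/ (glottal).
Voiced: /ʑ/ (alveolo-palatal), /ʝ/ (palatal), /ʁ/ (uvular), /ɦ/ (glottal).
The alveolo-palatal row has no voiceless member, so the gap is the voiceless alveolo-palatal fricative /ɕ/.

/ɕ/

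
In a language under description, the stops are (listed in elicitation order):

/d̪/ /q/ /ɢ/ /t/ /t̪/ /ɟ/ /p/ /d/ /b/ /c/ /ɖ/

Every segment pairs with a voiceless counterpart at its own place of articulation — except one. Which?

/ɖ/

Bilabial: /p/ ~ /b/
Dental: /t̪/ ~ /d̪/
Alveolar: /t/ ~ /d/
Palatal: /c/ ~ /ɟ/
Uvular: /q/ ~ /ɢ/
Retroflex: only /ɖ/ (voiced); no voiceless partner.
So /ɖ/ is the unpaired segment.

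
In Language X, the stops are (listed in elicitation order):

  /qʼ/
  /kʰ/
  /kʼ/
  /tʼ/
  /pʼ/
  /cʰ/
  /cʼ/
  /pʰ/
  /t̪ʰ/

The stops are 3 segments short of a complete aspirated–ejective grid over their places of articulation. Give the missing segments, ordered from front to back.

place of articulation  aspirated  ejective
bilabial          pʰ        pʼ      
dental            t̪ʰ       —       
alveolar          —         tʼ      
palatal           cʰ        cʼ      
velar             kʰ        kʼ      
uvular            —         qʼ      
Gaps, from front to back: dental lacks ejective (/t̪ʼ/); alveolar lacks aspirated (/tʰ/); uvular lacks aspirated (/qʰ/).

/t̪ʼ/, /tʰ/, /qʰ/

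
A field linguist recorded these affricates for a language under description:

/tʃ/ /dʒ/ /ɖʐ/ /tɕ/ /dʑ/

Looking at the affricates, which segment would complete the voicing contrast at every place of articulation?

place of articulation  voiceless  voiced  
postalveolar      tʃ        dʒ      
retroflex         —         ɖʐ      
alveolo-palatal   tɕ        dʑ      
The retroflex row has no voiceless member, so the gap is the voiceless retroflex affricate /ʈʂ/.

/ʈʂ/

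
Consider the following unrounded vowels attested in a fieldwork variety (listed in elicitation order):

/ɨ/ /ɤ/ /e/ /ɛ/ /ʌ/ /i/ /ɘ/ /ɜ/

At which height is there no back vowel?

height            front     central   back    
high              i         ɨ         —       
high-mid          e         ɘ         ɤ       
low-mid           ɛ         ɜ         ʌ       
Every height has a back member except high, where /ɯ/ would be expected.

high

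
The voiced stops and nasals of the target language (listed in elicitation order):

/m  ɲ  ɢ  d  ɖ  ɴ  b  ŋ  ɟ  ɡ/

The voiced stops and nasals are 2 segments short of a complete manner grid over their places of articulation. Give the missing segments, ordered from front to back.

Oral stop: /b/ (bilabial), /d/ (alveolar), /ɖ/ (retroflex), /ɟ/ (palatal), /ɡ/ (velar), /ɢ/ (uvular).
Nasal: /m/ (bilabial), /ɲ/ (palatal), /ŋ/ (velar), /ɴ/ (uvular).
Gaps, from front to back: alveolar lacks nasal (/n/); retroflex lacks nasal (/ɳ/).

/n/, /ɳ/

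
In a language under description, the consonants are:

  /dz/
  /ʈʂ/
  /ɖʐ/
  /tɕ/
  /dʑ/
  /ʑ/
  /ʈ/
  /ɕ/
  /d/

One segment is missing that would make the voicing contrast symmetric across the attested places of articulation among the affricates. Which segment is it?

alveolar: voiceless —, voiced /dz/.
retroflex: voiceless /ʈʂ/, voiced /ɖʐ/.
alveolo-palatal: voiceless /tɕ/, voiced /dʑ/.
The alveolar row has no voiceless member, so the gap is the voiceless alveolar affricate /ts/.

/ts/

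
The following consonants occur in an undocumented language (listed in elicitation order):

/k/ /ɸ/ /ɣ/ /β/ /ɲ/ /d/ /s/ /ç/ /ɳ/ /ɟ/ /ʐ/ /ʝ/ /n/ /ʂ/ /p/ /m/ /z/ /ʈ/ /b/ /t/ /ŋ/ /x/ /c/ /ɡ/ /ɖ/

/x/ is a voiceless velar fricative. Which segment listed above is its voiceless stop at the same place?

The voiceless stop at the same place is a voiceless velar stop — in this inventory, /k/.

/k/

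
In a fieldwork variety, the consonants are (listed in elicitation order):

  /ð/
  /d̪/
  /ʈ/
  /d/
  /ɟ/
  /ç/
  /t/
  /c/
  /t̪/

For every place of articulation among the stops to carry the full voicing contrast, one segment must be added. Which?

Voiceless: /t̪/ (dental), /t/ (alveolar), /ʈ/ (retroflex), /c/ (palatal).
Voiced: /d̪/ (dental), /d/ (alveolar), /ɟ/ (palatal).
The retroflex row has no voiced member, so the gap is the voiced retroflex stop /ɖ/.

/ɖ/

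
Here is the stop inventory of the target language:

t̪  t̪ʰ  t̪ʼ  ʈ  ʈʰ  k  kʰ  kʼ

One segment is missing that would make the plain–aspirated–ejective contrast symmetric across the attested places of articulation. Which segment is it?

Plain: /t̪/ (dental), /ʈ/ (retroflex), /k/ (velar).
Aspirated: /t̪ʰ/ (dental), /ʈʰ/ (retroflex), /kʰ/ (velar).
Ejective: /t̪ʼ/ (dental), /kʼ/ (velar).
The retroflex row has no ejective member, so the gap is the ejective retroflex stop /ʈʼ/.

/ʈʼ/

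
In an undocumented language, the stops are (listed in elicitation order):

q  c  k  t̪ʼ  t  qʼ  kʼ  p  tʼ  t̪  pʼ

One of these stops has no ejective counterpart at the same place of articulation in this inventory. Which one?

Bilabial: /p/ ~ /pʼ/
Dental: /t̪/ ~ /t̪ʼ/
Alveolar: /t/ ~ /tʼ/
Velar: /k/ ~ /kʼ/
Uvular: /q/ ~ /qʼ/
Palatal: only /c/ (plain); no ejective partner.
So /c/ is the unpaired segment.

/c/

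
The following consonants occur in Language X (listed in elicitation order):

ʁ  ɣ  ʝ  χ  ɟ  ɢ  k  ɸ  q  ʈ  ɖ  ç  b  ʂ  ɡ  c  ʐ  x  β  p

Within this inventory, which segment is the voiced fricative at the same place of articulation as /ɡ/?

/ɣ/

/ɡ/ is a voiced velar stop.
The voiced fricative at the same place is a voiced velar fricative — in this inventory, /ɣ/.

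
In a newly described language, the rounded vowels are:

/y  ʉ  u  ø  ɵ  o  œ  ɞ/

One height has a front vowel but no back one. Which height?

low-mid

height            front     central   back    
high              y         ʉ         u       
high-mid          ø         ɵ         o       
low-mid           œ         ɞ         —       
Every height has a back member except low-mid, where /ɔ/ would be expected.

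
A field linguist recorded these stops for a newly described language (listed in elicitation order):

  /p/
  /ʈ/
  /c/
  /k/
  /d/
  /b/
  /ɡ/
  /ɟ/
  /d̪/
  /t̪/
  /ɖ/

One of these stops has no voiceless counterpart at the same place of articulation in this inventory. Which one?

/d/

Bilabial: /p/ ~ /b/
Dental: /t̪/ ~ /d̪/
Retroflex: /ʈ/ ~ /ɖ/
Palatal: /c/ ~ /ɟ/
Velar: /k/ ~ /ɡ/
Alveolar: only /d/ (voiced); no voiceless partner.
So /d/ is the unpaired segment.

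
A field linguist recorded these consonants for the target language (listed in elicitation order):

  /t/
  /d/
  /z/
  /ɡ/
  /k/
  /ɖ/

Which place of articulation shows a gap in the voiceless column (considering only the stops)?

retroflex

alveolar: voiceless /t/, voiced /d/.
retroflex: voiceless —, voiced /ɖ/.
velar: voiceless /k/, voiced /ɡ/.
Every place of articulation has a voiceless member except retroflex, where /ʈ/ would be expected.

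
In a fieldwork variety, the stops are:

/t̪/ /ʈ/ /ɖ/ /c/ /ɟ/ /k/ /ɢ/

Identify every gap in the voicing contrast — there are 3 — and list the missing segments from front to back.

Voiceless: /t̪/ (dental), /ʈ/ (retroflex), /c/ (palatal), /k/ (velar).
Voiced: /ɖ/ (retroflex), /ɟ/ (palatal), /ɢ/ (uvular).
Gaps, from front to back: dental lacks voiced (/d̪/); velar lacks voiced (/ɡ/); uvular lacks voiceless (/q/).

/d̪/, /ɡ/, /q/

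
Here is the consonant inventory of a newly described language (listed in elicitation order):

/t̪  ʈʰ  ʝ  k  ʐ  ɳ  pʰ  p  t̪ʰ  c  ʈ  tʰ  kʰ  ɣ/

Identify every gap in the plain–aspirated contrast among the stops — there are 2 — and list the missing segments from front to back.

/t/, /cʰ/

place of articulation  plain     aspirated
bilabial          p         pʰ      
dental            t̪        t̪ʰ     
alveolar          —         tʰ      
retroflex         ʈ         ʈʰ      
palatal           c         —       
velar             k         kʰ      
Gaps, from front to back: alveolar lacks plain (/t/); palatal lacks aspirated (/cʰ/).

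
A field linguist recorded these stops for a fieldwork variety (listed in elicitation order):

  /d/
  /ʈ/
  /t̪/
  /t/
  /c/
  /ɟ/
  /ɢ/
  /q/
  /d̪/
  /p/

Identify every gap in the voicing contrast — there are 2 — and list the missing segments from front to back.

/b/, /ɖ/

Voiceless: /p/ (bilabial), /t̪/ (dental), /t/ (alveolar), /ʈ/ (retroflex), /c/ (palatal), /q/ (uvular).
Voiced: /d̪/ (dental), /d/ (alveolar), /ɟ/ (palatal), /ɢ/ (uvular).
Gaps, from front to back: bilabial lacks voiced (/b/); retroflex lacks voiced (/ɖ/).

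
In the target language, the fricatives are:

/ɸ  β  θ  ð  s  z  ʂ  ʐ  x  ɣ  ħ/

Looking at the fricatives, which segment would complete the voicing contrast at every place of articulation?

/ʕ/

bilabial: voiceless /ɸ/, voiced /β/.
dental: voiceless /θ/, voiced /ð/.
alveolar: voiceless /s/, voiced /z/.
retroflex: voiceless /ʂ/, voiced /ʐ/.
velar: voiceless /x/, voiced /ɣ/.
pharyngeal: voiceless /ħ/, voiced —.
The pharyngeal row has no voiced member, so the gap is the voiced pharyngeal fricative /ʕ/.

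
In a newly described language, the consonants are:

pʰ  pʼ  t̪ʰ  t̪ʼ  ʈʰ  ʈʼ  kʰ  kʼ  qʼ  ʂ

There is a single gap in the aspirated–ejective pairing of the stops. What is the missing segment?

place of articulation  aspirated  ejective
bilabial          pʰ        pʼ      
dental            t̪ʰ       t̪ʼ     
retroflex         ʈʰ        ʈʼ      
velar             kʰ        kʼ      
uvular            —         qʼ      
The uvular row has no aspirated member, so the gap is the aspirated uvular stop /qʰ/.

/qʰ/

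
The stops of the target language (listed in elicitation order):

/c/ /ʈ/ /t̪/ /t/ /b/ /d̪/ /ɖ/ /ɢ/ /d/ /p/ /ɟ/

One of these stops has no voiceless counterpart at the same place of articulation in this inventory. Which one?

/ɢ/

Bilabial: /p/ ~ /b/
Dental: /t̪/ ~ /d̪/
Alveolar: /t/ ~ /d/
Retroflex: /ʈ/ ~ /ɖ/
Palatal: /c/ ~ /ɟ/
Uvular: only /ɢ/ (voiced); no voiceless partner.
So /ɢ/ is the unpaired segment.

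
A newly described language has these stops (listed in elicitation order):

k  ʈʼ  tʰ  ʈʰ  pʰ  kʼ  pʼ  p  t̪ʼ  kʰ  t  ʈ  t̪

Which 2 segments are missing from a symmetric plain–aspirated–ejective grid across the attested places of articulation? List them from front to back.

Plain: /p/ (bilabial), /t̪/ (dental), /t/ (alveolar), /ʈ/ (retroflex), /k/ (velar).
Aspirated: /pʰ/ (bilabial), /tʰ/ (alveolar), /ʈʰ/ (retroflex), /kʰ/ (velar).
Ejective: /pʼ/ (bilabial), /t̪ʼ/ (dental), /ʈʼ/ (retroflex), /kʼ/ (velar).
Gaps, from front to back: dental lacks aspirated (/t̪ʰ/); alveolar lacks ejective (/tʼ/).

/t̪ʰ/, /tʼ/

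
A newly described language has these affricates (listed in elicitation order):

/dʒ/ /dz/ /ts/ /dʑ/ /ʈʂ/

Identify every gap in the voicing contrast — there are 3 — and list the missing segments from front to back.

/tʃ/, /ɖʐ/, /tɕ/

place of articulation  voiceless  voiced  
alveolar          ts        dz      
postalveolar      —         dʒ      
retroflex         ʈʂ        —       
alveolo-palatal   —         dʑ      
Gaps, from front to back: postalveolar lacks voiceless (/tʃ/); retroflex lacks voiced (/ɖʐ/); alveolo-palatal lacks voiceless (/tɕ/).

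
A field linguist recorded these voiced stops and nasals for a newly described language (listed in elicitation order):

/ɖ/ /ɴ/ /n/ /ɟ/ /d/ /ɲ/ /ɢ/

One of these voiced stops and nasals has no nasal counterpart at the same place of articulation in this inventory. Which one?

Alveolar: /d/ ~ /n/
Palatal: /ɟ/ ~ /ɲ/
Uvular: /ɢ/ ~ /ɴ/
Retroflex: only /ɖ/ (oral stop); no nasal partner.
So /ɖ/ is the unpaired segment.

/ɖ/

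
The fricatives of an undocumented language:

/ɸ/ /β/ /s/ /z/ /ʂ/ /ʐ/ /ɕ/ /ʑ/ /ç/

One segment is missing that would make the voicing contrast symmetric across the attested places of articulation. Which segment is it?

/ʝ/

bilabial: voiceless /ɸ/, voiced /β/.
alveolar: voiceless /s/, voiced /z/.
retroflex: voiceless /ʂ/, voiced /ʐ/.
alveolo-palatal: voiceless /ɕ/, voiced /ʑ/.
palatal: voiceless /ç/, voiced —.
The palatal row has no voiced member, so the gap is the voiced palatal fricative /ʝ/.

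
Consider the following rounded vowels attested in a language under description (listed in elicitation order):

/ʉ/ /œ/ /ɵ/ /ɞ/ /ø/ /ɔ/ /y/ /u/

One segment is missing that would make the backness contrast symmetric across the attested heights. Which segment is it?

height            front     central   back    
high              y         ʉ         u       
high-mid          ø         ɵ         —       
low-mid           œ         ɞ         ɔ       
The high-mid row has no back member, so the gap is the high-mid back rounded vowel /o/.

/o/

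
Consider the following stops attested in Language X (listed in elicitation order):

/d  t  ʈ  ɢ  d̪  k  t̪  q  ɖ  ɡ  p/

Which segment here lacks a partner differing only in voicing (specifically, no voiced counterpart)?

/p/

Dental: /t̪/ ~ /d̪/
Alveolar: /t/ ~ /d/
Retroflex: /ʈ/ ~ /ɖ/
Velar: /k/ ~ /ɡ/
Uvular: /q/ ~ /ɢ/
Bilabial: only /p/ (voiceless); no voiced partner.
So /p/ is the unpaired segment.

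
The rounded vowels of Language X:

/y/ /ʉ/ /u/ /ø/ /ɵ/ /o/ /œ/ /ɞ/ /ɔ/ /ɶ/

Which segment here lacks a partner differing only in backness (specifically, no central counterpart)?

High: /y/ ~ /ʉ/ ~ /u/
High-mid: /ø/ ~ /ɵ/ ~ /o/
Low-mid: /œ/ ~ /ɞ/ ~ /ɔ/
Low: only /ɶ/ (front); no central partner.
So /ɶ/ is the unpaired segment.

/ɶ/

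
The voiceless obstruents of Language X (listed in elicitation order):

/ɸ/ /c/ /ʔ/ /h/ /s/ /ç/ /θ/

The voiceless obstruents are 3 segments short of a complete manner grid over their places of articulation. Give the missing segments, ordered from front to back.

/p/, /t̪/, /t/

Stop: /c/ (palatal), /ʔ/ (glottal).
Fricative: /ɸ/ (bilabial), /θ/ (dental), /s/ (alveolar), /ç/ (palatal), /h/ (glottal).
Gaps, from front to back: bilabial lacks stop (/p/); dental lacks stop (/t̪/); alveolar lacks stop (/t/).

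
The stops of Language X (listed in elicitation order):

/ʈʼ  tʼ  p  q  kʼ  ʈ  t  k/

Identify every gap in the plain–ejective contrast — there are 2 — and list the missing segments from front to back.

Plain: /p/ (bilabial), /t/ (alveolar), /ʈ/ (retroflex), /k/ (velar), /q/ (uvular).
Ejective: /tʼ/ (alveolar), /ʈʼ/ (retroflex), /kʼ/ (velar).
Gaps, from front to back: bilabial lacks ejective (/pʼ/); uvular lacks ejective (/qʼ/).

/pʼ/, /qʼ/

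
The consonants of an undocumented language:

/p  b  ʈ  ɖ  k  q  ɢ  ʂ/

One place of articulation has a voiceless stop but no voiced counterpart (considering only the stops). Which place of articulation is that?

Voiceless: /p/ (bilabial), /ʈ/ (retroflex), /k/ (velar), /q/ (uvular).
Voiced: /b/ (bilabial), /ɖ/ (retroflex), /ɢ/ (uvular).
Every place of articulation has a voiced member except velar, where /ɡ/ would be expected.

velar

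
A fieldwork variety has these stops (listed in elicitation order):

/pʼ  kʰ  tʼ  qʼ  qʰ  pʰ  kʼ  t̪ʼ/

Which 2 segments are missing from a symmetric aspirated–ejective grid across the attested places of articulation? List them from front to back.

/t̪ʰ/, /tʰ/

bilabial: aspirated /pʰ/, ejective /pʼ/.
dental: aspirated —, ejective /t̪ʼ/.
alveolar: aspirated —, ejective /tʼ/.
velar: aspirated /kʰ/, ejective /kʼ/.
uvular: aspirated /qʰ/, ejective /qʼ/.
Gaps, from front to back: dental lacks aspirated (/t̪ʰ/); alveolar lacks aspirated (/tʰ/).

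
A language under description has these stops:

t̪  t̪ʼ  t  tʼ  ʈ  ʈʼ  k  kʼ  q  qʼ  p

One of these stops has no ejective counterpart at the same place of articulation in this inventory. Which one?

Dental: /t̪/ ~ /t̪ʼ/
Alveolar: /t/ ~ /tʼ/
Retroflex: /ʈ/ ~ /ʈʼ/
Velar: /k/ ~ /kʼ/
Uvular: /q/ ~ /qʼ/
Bilabial: only /p/ (plain); no ejective partner.
So /p/ is the unpaired segment.

/p/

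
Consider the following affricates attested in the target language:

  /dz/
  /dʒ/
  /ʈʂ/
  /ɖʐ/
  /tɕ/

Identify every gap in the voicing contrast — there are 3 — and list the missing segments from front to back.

alveolar: voiceless —, voiced /dz/.
postalveolar: voiceless —, voiced /dʒ/.
retroflex: voiceless /ʈʂ/, voiced /ɖʐ/.
alveolo-palatal: voiceless /tɕ/, voiced —.
Gaps, from front to back: alveolar lacks voiceless (/ts/); postalveolar lacks voiceless (/tʃ/); alveolo-palatal lacks voiced (/dʑ/).

/ts/, /tʃ/, /dʑ/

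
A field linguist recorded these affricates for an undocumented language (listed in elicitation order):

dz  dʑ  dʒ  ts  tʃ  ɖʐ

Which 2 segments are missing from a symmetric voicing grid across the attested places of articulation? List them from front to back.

alveolar: voiceless /ts/, voiced /dz/.
postalveolar: voiceless /tʃ/, voiced /dʒ/.
retroflex: voiceless —, voiced /ɖʐ/.
alveolo-palatal: voiceless —, voiced /dʑ/.
Gaps, from front to back: retroflex lacks voiceless (/ʈʂ/); alveolo-palatal lacks voiceless (/tɕ/).

/ʈʂ/, /tɕ/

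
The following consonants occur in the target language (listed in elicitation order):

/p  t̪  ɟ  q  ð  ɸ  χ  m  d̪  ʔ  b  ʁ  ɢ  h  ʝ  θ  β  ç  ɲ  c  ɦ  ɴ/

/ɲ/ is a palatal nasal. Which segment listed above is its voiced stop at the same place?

/ɟ/

The voiced stop at the same place is a voiced palatal stop — in this inventory, /ɟ/.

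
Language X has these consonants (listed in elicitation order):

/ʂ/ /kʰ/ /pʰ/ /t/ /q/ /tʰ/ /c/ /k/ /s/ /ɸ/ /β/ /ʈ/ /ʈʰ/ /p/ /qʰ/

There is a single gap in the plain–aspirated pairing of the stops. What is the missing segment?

bilabial: plain /p/, aspirated /pʰ/.
alveolar: plain /t/, aspirated /tʰ/.
retroflex: plain /ʈ/, aspirated /ʈʰ/.
palatal: plain /c/, aspirated —.
velar: plain /k/, aspirated /kʰ/.
uvular: plain /q/, aspirated /qʰ/.
The palatal row has no aspirated member, so the gap is the aspirated palatal stop /cʰ/.

/cʰ/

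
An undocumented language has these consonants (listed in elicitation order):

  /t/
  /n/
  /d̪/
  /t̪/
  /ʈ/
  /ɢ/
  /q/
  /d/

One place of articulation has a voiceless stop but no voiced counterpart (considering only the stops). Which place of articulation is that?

retroflex

Voiceless: /t̪/ (dental), /t/ (alveolar), /ʈ/ (retroflex), /q/ (uvular).
Voiced: /d̪/ (dental), /d/ (alveolar), /ɢ/ (uvular).
Every place of articulation has a voiced member except retroflex, where /ɖ/ would be expected.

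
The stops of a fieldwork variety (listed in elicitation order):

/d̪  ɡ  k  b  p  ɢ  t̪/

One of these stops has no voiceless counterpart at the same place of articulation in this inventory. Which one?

/ɢ/

Bilabial: /p/ ~ /b/
Dental: /t̪/ ~ /d̪/
Velar: /k/ ~ /ɡ/
Uvular: only /ɢ/ (voiced); no voiceless partner.
So /ɢ/ is the unpaired segment.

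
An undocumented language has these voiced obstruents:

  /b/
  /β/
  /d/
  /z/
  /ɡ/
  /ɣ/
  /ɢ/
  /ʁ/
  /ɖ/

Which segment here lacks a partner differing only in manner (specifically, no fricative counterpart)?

/ɖ/

Bilabial: /b/ ~ /β/
Alveolar: /d/ ~ /z/
Velar: /ɡ/ ~ /ɣ/
Uvular: /ɢ/ ~ /ʁ/
Retroflex: only /ɖ/ (stop); no fricative partner.
So /ɖ/ is the unpaired segment.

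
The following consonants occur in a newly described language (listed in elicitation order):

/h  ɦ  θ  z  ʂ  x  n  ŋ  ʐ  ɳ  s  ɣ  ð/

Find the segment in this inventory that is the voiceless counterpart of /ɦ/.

/h/

/ɦ/ is a voiced glottal fricative.
The voiceless counterpart is a voiceless glottal fricative — in this inventory, /h/.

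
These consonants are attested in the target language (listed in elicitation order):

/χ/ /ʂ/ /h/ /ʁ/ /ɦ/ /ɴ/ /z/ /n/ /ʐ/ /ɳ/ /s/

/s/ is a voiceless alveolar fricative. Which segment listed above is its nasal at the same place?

/n/

The nasal at the same place is an alveolar nasal — in this inventory, /n/.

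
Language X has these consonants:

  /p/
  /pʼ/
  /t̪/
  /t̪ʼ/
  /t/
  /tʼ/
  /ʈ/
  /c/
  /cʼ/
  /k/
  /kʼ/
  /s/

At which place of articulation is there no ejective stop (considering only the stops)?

bilabial: plain /p/, ejective /pʼ/.
dental: plain /t̪/, ejective /t̪ʼ/.
alveolar: plain /t/, ejective /tʼ/.
retroflex: plain /ʈ/, ejective —.
palatal: plain /c/, ejective /cʼ/.
velar: plain /k/, ejective /kʼ/.
Every place of articulation has an ejective member except retroflex, where /ʈʼ/ would be expected.

retroflex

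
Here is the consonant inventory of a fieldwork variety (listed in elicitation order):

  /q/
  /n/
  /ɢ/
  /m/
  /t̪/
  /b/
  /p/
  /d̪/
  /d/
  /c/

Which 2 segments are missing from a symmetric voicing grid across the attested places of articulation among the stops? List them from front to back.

/t/, /ɟ/

Voiceless: /p/ (bilabial), /t̪/ (dental), /c/ (palatal), /q/ (uvular).
Voiced: /b/ (bilabial), /d̪/ (dental), /d/ (alveolar), /ɢ/ (uvular).
Gaps, from front to back: alveolar lacks voiceless (/t/); palatal lacks voiced (/ɟ/).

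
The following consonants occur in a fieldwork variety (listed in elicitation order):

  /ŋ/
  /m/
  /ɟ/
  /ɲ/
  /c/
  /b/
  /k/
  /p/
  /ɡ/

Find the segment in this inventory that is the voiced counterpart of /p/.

/p/ is a voiceless bilabial stop.
The voiced counterpart is a voiced bilabial stop — in this inventory, /b/.

/b/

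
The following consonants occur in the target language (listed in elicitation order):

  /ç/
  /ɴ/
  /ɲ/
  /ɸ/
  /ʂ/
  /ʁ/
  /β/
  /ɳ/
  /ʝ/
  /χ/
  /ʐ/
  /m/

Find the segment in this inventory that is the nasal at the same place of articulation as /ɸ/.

/ɸ/ is a voiceless bilabial fricative.
The nasal at the same place is a bilabial nasal — in this inventory, /m/.

/m/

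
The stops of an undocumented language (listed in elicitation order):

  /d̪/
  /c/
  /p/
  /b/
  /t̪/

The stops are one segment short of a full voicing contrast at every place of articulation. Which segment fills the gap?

place of articulation  voiceless  voiced  
bilabial          p         b       
dental            t̪        d̪      
palatal           c         —       
The palatal row has no voiced member, so the gap is the voiced palatal stop /ɟ/.

/ɟ/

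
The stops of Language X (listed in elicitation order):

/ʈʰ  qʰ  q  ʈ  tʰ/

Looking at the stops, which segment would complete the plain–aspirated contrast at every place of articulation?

alveolar: plain —, aspirated /tʰ/.
retroflex: plain /ʈ/, aspirated /ʈʰ/.
uvular: plain /q/, aspirated /qʰ/.
The alveolar row has no plain member, so the gap is the plain alveolar stop /t/.

/t/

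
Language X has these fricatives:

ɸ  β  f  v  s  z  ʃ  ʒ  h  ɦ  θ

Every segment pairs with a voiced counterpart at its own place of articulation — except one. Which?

Bilabial: /ɸ/ ~ /β/
Labiodental: /f/ ~ /v/
Alveolar: /s/ ~ /z/
Postalveolar: /ʃ/ ~ /ʒ/
Glottal: /h/ ~ /ɦ/
Dental: only /θ/ (voiceless); no voiced partner.
So /θ/ is the unpaired segment.

/θ/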